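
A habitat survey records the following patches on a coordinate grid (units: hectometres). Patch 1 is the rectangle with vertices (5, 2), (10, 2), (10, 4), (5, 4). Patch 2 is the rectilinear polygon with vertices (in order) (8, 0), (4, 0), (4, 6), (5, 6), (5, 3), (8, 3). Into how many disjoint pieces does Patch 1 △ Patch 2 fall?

1

Patch 1 △ Patch 2 is a single connected region.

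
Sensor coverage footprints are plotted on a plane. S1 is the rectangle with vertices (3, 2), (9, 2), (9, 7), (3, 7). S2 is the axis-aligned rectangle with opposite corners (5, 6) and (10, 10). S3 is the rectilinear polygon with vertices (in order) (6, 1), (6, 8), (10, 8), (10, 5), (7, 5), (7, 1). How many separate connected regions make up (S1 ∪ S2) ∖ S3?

2

(S1 ∪ S2) ∖ S3 splits into 2 disjoint pieces (area 6, area 26).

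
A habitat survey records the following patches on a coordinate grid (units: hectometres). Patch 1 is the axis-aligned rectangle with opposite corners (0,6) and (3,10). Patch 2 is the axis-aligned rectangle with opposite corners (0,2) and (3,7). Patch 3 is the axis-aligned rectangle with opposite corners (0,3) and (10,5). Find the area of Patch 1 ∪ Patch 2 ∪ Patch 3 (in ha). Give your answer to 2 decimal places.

38.00

By inclusion–exclusion:
Individual areas: |Patch 1| = 12, |Patch 2| = 15, |Patch 3| = 20.
|Patch 1∩Patch 2|: x∈[0,3], y∈[6,7] → 3·1 = 3.
|Patch 1∩Patch 3| = 0 (no overlap).
|Patch 2∩Patch 3|: x∈[0,3], y∈[3,5] → 3·2 = 6.
|Patch 1∩Patch 2∩Patch 3| = 0.
|Patch 1 ∪ Patch 2 ∪ Patch 3| = 47 − 9 + 0 = 38.00.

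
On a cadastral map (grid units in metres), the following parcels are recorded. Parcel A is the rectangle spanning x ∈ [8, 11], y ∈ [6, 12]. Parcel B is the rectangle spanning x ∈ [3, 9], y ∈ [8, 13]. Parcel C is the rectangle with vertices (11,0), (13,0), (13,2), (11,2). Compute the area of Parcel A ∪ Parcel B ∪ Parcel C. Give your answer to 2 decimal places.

48.00

By inclusion–exclusion:
Individual areas: |Parcel A| = 18, |Parcel B| = 30, |Parcel C| = 4.
|Parcel A∩Parcel B|: x∈[8,9], y∈[8,12] → 1·4 = 4.
|Parcel A∩Parcel C| = 0 (no overlap).
|Parcel B∩Parcel C| = 0 (no overlap).
|Parcel A∩Parcel B∩Parcel C| = 0.
|Parcel A ∪ Parcel B ∪ Parcel C| = 52 − 4 + 0 = 48.00.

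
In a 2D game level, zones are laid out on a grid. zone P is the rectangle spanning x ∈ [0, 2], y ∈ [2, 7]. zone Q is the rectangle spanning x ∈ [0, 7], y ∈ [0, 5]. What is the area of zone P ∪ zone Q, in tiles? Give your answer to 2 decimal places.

By inclusion–exclusion:
Individual areas: |zone P| = 10, |zone Q| = 35.
|zone P∩zone Q|: x∈[0,2], y∈[2,5] → 2·3 = 6.
|zone P ∪ zone Q| = 45 − 6 = 39.00.

39.00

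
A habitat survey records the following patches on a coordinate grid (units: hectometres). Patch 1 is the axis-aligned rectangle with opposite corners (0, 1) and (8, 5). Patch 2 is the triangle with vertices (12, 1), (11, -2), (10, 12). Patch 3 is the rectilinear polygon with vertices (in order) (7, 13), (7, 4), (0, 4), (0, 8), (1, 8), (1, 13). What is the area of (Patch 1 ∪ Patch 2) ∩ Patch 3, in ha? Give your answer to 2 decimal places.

The region (Patch 1 ∪ Patch 2) ∩ Patch 3 is the polygon with vertices (7,5), (7,4), (0,4), (0,5).
By the shoelace formula its area is 7.00.

7.00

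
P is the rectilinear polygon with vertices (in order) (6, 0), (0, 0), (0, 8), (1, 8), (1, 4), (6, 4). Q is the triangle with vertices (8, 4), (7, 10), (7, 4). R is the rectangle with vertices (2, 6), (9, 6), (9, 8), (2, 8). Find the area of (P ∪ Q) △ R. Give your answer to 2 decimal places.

|P ∪ Q| = 31.
|(P ∪ Q) ∩ R| = 1.
|(P ∪ Q) △ R| = 31 + 14 − 2 = 43.00.

43.00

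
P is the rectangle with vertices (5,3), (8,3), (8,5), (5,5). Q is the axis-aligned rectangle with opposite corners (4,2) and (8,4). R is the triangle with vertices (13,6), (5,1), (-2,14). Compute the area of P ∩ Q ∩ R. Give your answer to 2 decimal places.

3.00

The intersection is the polygon with vertices (5,3), (5,4), (8,4), (8,3).
By the shoelace formula its area is 3.00.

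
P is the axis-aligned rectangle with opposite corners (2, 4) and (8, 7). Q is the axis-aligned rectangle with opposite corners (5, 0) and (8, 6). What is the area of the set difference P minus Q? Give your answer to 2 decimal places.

|P∩Q|: x∈[5,8], y∈[4,6] → 3·2 = 6.
|P| = 18.
|P ∖ Q| = |P| − |P∩Q| = 18 − 6 = 12.00.

12.00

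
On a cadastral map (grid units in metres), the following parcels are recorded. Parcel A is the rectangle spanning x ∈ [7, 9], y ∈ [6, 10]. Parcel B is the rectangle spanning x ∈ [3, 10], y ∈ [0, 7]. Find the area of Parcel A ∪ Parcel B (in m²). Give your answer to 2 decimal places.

By inclusion–exclusion:
Individual areas: |Parcel A| = 8, |Parcel B| = 49.
|Parcel A∩Parcel B|: x∈[7,9], y∈[6,7] → 2·1 = 2.
|Parcel A ∪ Parcel B| = 57 − 2 = 55.00.

55.00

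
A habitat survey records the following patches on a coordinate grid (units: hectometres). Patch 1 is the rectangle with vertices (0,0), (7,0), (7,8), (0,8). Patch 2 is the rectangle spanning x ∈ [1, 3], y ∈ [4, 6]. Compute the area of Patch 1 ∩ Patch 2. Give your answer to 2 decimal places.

|Patch 1∩Patch 2|: x∈[1,3], y∈[4,6] → 2·2 = 4.

4.00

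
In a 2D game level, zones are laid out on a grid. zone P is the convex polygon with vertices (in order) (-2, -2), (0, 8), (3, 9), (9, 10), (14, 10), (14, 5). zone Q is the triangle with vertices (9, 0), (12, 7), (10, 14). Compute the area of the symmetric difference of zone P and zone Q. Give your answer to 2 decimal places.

|zone P| = 114.5, |zone Q| = 17.5, |zone P∩zone Q| = 12.8483.
|zone P △ zone Q| = |zone P| + |zone Q| − 2·|zone P∩zone Q| = 114.5 + 17.5 − 25.6966 = 106.30.

106.30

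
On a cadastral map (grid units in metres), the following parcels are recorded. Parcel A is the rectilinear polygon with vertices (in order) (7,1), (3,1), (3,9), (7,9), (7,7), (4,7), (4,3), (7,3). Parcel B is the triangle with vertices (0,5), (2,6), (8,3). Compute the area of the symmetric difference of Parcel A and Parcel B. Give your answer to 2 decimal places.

|Parcel A| = 20, |Parcel B| = 6, |Parcel A∩Parcel B| = 1.125.
|Parcel A △ Parcel B| = |Parcel A| + |Parcel B| − 2·|Parcel A∩Parcel B| = 20 + 6 − 2.25 = 23.75.

23.75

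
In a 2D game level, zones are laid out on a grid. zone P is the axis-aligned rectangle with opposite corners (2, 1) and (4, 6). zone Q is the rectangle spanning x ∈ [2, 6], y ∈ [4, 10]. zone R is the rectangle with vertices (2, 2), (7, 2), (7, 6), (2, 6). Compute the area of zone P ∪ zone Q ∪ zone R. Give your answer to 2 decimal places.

By inclusion–exclusion:
Individual areas: |zone P| = 10, |zone Q| = 24, |zone R| = 20.
|zone P∩zone Q|: x∈[2,4], y∈[4,6] → 2·2 = 4.
|zone P∩zone R|: x∈[2,4], y∈[2,6] → 2·4 = 8.
|zone Q∩zone R|: x∈[2,6], y∈[4,6] → 4·2 = 8.
|zone P∩zone Q∩zone R| = 4.
|zone P ∪ zone Q ∪ zone R| = 54 − 20 + 4 = 38.00.

38.00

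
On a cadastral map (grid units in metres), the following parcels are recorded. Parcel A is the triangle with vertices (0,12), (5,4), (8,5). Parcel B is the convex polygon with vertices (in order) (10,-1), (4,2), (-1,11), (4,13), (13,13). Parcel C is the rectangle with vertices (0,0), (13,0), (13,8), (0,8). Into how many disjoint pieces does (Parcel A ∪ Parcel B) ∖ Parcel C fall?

2

(Parcel A ∪ Parcel B) ∖ Parcel C splits into 2 disjoint pieces (area 59.8726, area 1.1071).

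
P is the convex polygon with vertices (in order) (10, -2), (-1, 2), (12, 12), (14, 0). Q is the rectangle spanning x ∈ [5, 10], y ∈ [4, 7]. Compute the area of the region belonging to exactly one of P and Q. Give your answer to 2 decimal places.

92.19

|P| = 107, |Q| = 15, |P∩Q| = 14.9038.
|P △ Q| = |P| + |Q| − 2·|P∩Q| = 107 + 15 − 29.8077 = 92.19.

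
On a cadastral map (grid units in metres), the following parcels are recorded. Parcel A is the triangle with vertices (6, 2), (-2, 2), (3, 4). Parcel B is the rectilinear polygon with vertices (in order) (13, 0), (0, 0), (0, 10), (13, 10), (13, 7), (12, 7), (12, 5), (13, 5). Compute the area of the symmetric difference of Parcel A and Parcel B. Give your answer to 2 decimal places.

|Parcel A| = 8, |Parcel B| = 128, |Parcel A∩Parcel B| = 7.2.
|Parcel A △ Parcel B| = |Parcel A| + |Parcel B| − 2·|Parcel A∩Parcel B| = 8 + 128 − 14.4 = 121.60.

121.60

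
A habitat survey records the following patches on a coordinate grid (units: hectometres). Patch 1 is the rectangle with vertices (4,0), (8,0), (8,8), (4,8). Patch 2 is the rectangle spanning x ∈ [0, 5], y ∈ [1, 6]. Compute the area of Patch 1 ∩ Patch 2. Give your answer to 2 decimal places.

|Patch 1∩Patch 2|: x∈[4,5], y∈[1,6] → 1·5 = 5.

5.00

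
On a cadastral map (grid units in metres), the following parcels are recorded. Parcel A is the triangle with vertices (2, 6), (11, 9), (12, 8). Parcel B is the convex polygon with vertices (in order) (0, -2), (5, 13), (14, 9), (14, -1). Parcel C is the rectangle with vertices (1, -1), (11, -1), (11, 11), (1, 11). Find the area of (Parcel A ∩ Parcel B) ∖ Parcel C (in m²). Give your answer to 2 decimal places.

0.60

|Parcel A ∩ Parcel B| = 5.9643.
|(Parcel A ∩ Parcel B) ∩ Parcel C| = 5.3643.
|(Parcel A ∩ Parcel B) ∖ Parcel C| = 5.9643 − 5.3643 = 0.60.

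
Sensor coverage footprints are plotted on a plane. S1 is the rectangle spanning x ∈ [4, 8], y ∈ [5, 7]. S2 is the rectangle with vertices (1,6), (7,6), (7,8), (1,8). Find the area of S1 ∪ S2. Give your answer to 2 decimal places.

By inclusion–exclusion:
Individual areas: |S1| = 8, |S2| = 12.
|S1∩S2|: x∈[4,7], y∈[6,7] → 3·1 = 3.
|S1 ∪ S2| = 20 − 3 = 17.00.

17.00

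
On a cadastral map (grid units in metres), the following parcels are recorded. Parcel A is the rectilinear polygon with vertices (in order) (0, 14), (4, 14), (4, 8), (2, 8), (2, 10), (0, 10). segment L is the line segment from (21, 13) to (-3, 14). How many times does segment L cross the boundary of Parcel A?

2

The segment meets the boundary at (0,13.875), (4,13.708).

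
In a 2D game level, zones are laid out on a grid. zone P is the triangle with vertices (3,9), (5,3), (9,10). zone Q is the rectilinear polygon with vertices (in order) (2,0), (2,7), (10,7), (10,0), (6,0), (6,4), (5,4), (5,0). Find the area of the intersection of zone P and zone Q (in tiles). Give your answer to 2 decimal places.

The intersection is the polygon with vertices (3.667,7), (7.286,7), (5.571,4), (5,4), (5,3).
By the shoelace formula its area is 6.95.

6.95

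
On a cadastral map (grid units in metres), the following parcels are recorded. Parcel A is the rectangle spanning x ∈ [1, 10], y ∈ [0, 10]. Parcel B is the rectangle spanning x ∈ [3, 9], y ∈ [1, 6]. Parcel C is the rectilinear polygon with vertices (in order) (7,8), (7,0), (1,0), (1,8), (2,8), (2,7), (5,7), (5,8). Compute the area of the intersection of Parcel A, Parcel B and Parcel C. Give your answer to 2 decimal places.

20.00

The intersection is the polygon with vertices (3,6), (7,6), (7,1), (3,1).
By the shoelace formula its area is 20.00.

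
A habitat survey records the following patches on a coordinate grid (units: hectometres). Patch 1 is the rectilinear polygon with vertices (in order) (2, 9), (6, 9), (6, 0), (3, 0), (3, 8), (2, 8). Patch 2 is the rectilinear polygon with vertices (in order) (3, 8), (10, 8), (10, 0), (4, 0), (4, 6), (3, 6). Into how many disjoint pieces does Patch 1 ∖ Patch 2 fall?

2

Patch 1 ∖ Patch 2 splits into 2 disjoint pieces (area 4, area 6).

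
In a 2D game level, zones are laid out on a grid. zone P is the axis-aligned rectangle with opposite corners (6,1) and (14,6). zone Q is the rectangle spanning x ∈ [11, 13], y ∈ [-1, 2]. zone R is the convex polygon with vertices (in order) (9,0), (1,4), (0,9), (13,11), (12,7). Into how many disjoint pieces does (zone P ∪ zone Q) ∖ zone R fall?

(zone P ∪ zone Q) ∖ zone R splits into 2 disjoint pieces (area 0.25, area 21.5).

2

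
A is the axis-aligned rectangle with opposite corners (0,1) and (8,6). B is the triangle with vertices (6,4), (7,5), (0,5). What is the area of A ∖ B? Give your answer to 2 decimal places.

|A| = 40, |A∩B| = 3.5.
|A ∖ B| = |A| − |A∩B| = 40 − 3.5 = 36.50.

36.50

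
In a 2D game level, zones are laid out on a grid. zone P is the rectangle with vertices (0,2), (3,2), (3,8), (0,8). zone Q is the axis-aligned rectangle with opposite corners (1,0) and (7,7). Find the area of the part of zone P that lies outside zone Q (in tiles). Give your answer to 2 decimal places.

|zone P∩zone Q|: x∈[1,3], y∈[2,7] → 2·5 = 10.
|zone P| = 18.
|zone P ∖ zone Q| = |zone P| − |zone P∩zone Q| = 18 − 10 = 8.00.

8.00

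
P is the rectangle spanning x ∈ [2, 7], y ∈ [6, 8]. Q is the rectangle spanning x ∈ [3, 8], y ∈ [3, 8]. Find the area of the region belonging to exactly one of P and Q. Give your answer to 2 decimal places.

|P∩Q|: x∈[3,7], y∈[6,8] → 4·2 = 8.
|P △ Q| = |P| + |Q| − 2·|P∩Q| = 10 + 25 − 16 = 19.00.

19.00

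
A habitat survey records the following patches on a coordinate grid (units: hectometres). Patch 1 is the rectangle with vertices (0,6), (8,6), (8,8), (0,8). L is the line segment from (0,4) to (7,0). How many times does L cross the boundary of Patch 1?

The segment lies entirely outside Patch 1 and never meets its boundary.

0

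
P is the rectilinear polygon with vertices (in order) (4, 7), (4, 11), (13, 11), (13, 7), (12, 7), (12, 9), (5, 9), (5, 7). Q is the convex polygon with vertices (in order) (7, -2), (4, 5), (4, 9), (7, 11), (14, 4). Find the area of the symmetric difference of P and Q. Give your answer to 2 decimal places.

79.00

|P| = 22, |Q| = 71, |P∩Q| = 7.
|P △ Q| = |P| + |Q| − 2·|P∩Q| = 22 + 71 − 14 = 79.00.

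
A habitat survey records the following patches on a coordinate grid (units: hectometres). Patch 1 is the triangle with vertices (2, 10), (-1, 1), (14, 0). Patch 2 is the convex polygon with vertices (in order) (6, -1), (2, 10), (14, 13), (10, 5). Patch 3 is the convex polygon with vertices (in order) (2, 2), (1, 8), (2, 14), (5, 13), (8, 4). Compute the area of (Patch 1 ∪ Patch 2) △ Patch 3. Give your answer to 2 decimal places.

89.46

|Patch 1 ∪ Patch 2| = 118.2599.
|(Patch 1 ∪ Patch 2) ∩ Patch 3| = 41.4017.
|(Patch 1 ∪ Patch 2) △ Patch 3| = 118.2599 + 54 − 82.8034 = 89.46.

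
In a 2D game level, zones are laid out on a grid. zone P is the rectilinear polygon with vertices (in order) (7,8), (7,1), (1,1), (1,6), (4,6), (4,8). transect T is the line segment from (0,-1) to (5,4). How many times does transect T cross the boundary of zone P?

1

The segment meets the boundary at (2,1).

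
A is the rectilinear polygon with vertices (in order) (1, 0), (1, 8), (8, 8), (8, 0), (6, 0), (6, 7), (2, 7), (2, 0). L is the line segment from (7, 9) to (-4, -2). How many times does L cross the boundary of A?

4

The segment meets the boundary at (1,3), (2,4), (5,7), (6,8).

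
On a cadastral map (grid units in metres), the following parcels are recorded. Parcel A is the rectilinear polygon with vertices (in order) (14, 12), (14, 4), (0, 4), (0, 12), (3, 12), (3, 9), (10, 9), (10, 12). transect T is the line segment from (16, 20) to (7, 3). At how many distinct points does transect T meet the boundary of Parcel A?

2

The segment meets the boundary at (7.529,4), (11.765,12).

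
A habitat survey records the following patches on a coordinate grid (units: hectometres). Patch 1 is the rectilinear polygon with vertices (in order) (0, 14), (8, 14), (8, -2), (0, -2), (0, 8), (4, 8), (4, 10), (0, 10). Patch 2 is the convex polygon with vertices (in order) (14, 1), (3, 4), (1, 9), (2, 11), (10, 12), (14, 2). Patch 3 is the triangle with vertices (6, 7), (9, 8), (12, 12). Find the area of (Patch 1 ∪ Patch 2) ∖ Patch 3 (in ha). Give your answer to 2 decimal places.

|Patch 1 ∪ Patch 2| = 166.3909.
|(Patch 1 ∪ Patch 2) ∩ Patch 3| = 4.0109.
|(Patch 1 ∪ Patch 2) ∖ Patch 3| = 166.3909 − 4.0109 = 162.38.

162.38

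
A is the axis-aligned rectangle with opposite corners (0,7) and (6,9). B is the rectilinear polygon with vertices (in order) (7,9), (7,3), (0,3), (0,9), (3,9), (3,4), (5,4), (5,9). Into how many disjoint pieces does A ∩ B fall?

A ∩ B splits into 2 disjoint pieces (area 2, area 6).

2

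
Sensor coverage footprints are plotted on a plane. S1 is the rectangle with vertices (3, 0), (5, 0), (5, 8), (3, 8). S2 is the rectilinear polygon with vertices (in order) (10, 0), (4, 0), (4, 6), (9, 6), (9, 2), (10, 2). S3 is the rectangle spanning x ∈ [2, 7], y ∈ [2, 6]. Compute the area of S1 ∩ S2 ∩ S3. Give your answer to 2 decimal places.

4.00

The intersection is the polygon with vertices (4,6), (5,6), (5,2), (4,2).
By the shoelace formula its area is 4.00.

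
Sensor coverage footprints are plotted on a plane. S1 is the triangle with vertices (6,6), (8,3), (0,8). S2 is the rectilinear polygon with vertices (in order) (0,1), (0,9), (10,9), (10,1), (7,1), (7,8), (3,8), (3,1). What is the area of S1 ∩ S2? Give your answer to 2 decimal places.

1.75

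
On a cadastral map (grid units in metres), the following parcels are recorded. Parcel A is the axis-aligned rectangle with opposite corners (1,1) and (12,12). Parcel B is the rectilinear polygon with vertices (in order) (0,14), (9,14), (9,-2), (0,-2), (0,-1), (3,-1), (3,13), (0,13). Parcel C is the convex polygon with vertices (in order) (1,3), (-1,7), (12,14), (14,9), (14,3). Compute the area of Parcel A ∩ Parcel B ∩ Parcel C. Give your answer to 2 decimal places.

The intersection is the polygon with vertices (9,3), (3,3), (3,9.154), (8.286,12), (9,12).
By the shoelace formula its area is 46.48.

46.48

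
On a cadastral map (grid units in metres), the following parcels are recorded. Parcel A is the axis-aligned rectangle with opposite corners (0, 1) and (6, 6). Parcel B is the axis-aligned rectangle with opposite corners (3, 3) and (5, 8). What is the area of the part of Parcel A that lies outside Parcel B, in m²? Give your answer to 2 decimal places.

|Parcel A∩Parcel B|: x∈[3,5], y∈[3,6] → 2·3 = 6.
|Parcel A| = 30.
|Parcel A ∖ Parcel B| = |Parcel A| − |Parcel A∩Parcel B| = 30 − 6 = 24.00.

24.00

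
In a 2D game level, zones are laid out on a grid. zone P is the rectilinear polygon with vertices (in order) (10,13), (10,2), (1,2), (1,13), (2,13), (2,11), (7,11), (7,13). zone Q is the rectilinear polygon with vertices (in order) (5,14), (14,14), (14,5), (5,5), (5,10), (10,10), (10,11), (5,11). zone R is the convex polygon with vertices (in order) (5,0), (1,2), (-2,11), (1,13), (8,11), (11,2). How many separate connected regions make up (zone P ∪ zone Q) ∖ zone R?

2

(zone P ∪ zone Q) ∖ zone R splits into 2 disjoint pieces (area 0.1429, area 55.7143).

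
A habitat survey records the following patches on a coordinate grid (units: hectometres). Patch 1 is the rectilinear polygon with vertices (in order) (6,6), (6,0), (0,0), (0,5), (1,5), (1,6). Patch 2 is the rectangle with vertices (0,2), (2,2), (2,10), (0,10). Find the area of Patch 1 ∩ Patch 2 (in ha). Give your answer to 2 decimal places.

The intersection is the polygon with vertices (0,5), (1,5), (1,6), (2,6), (2,2), (0,2).
By the shoelace formula its area is 7.00.

7.00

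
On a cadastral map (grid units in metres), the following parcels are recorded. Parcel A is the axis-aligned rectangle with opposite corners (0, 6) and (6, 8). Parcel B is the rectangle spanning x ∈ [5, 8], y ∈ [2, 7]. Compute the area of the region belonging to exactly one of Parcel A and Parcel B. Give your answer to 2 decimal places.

25.00

|Parcel A∩Parcel B|: x∈[5,6], y∈[6,7] → 1·1 = 1.
|Parcel A △ Parcel B| = |Parcel A| + |Parcel B| − 2·|Parcel A∩Parcel B| = 12 + 15 − 2 = 25.00.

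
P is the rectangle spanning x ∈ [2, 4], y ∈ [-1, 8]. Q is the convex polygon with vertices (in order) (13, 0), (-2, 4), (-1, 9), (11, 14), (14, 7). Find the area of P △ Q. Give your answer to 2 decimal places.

|P| = 18, |Q| = 142.5, |P∩Q| = 10.6667.
|P △ Q| = |P| + |Q| − 2·|P∩Q| = 18 + 142.5 − 21.3333 = 139.17.

139.17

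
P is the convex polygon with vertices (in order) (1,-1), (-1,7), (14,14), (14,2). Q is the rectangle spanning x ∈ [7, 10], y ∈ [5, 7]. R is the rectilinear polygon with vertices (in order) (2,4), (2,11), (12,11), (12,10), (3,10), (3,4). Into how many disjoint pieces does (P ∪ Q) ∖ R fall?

1

(P ∪ Q) ∖ R is a single connected region.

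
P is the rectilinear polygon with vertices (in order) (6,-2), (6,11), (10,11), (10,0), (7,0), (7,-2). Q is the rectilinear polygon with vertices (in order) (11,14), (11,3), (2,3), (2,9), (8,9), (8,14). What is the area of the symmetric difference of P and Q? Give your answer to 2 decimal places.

59.00

|P| = 46, |Q| = 69, |P∩Q| = 28.
|P △ Q| = |P| + |Q| − 2·|P∩Q| = 46 + 69 − 56 = 59.00.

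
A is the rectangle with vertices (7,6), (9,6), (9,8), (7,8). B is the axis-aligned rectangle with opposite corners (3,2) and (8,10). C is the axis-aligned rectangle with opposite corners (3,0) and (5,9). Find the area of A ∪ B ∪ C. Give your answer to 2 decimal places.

By inclusion–exclusion:
Individual areas: |A| = 4, |B| = 40, |C| = 18.
|A∩B|: x∈[7,8], y∈[6,8] → 1·2 = 2.
|A∩C| = 0 (no overlap).
|B∩C|: x∈[3,5], y∈[2,9] → 2·7 = 14.
|A∩B∩C| = 0.
|A ∪ B ∪ C| = 62 − 16 + 0 = 46.00.

46.00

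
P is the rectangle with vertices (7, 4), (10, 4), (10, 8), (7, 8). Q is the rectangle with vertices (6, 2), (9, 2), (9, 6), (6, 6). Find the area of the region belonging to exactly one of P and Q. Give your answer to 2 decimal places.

|P∩Q|: x∈[7,9], y∈[4,6] → 2·2 = 4.
|P △ Q| = |P| + |Q| − 2·|P∩Q| = 12 + 12 − 8 = 16.00.

16.00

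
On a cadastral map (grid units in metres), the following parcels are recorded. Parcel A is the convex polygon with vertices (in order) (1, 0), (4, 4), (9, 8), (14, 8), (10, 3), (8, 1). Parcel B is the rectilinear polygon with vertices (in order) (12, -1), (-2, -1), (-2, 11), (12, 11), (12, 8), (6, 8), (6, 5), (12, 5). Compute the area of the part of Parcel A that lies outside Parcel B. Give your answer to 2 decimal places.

16.80

|Parcel A| = 46.5, |Parcel A∩Parcel B| = 29.7.
|Parcel A ∖ Parcel B| = |Parcel A| − |Parcel A∩Parcel B| = 46.5 − 29.7 = 16.80.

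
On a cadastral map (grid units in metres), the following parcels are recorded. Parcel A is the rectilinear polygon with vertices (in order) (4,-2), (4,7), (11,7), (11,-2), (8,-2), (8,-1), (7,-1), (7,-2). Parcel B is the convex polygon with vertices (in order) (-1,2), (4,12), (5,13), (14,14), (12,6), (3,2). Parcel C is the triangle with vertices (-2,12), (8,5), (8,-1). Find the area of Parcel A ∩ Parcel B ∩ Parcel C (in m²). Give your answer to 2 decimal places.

10.93

The intersection is the polygon with vertices (5.143,7), (8,5), (8,4.222), (5.006,2.892), (4,4.2), (4,7).
By the shoelace formula its area is 10.93.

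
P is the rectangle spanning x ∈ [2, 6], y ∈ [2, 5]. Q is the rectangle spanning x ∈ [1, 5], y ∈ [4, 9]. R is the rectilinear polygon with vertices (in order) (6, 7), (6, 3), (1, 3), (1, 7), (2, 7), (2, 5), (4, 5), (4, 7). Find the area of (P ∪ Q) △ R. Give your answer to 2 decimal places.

|P ∪ Q| = 29.
|(P ∪ Q) ∩ R| = 13.
|(P ∪ Q) △ R| = 29 + 16 − 26 = 19.00.

19.00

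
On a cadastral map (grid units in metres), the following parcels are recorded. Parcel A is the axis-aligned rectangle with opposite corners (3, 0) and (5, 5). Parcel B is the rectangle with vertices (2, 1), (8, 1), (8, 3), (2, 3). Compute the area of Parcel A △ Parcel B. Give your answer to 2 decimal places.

14.00

|Parcel A∩Parcel B|: x∈[3,5], y∈[1,3] → 2·2 = 4.
|Parcel A △ Parcel B| = |Parcel A| + |Parcel B| − 2·|Parcel A∩Parcel B| = 10 + 12 − 8 = 14.00.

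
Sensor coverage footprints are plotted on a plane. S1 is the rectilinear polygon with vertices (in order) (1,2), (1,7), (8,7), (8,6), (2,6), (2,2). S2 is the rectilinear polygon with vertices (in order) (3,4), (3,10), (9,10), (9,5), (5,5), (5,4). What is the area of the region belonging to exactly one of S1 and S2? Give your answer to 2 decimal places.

33.00

|S1| = 11, |S2| = 32, |S1∩S2| = 5.
|S1 △ S2| = |S1| + |S2| − 2·|S1∩S2| = 11 + 32 − 10 = 33.00.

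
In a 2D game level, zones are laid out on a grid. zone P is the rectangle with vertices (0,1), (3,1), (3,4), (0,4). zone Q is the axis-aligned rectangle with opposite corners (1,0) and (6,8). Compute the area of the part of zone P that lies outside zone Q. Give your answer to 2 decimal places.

3.00

|zone P∩zone Q|: x∈[1,3], y∈[1,4] → 2·3 = 6.
|zone P| = 9.
|zone P ∖ zone Q| = |zone P| − |zone P∩zone Q| = 9 − 6 = 3.00.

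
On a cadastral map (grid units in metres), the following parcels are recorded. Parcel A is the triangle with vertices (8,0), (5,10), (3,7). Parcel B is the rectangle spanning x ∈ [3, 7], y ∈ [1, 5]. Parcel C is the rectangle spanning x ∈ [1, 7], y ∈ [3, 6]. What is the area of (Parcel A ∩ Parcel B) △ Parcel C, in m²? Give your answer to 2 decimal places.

15.62

|Parcel A ∩ Parcel B| = 4.2119.
|(Parcel A ∩ Parcel B) ∩ Parcel C| = 3.2976.
|(Parcel A ∩ Parcel B) △ Parcel C| = 4.2119 + 18 − 6.5952 = 15.62.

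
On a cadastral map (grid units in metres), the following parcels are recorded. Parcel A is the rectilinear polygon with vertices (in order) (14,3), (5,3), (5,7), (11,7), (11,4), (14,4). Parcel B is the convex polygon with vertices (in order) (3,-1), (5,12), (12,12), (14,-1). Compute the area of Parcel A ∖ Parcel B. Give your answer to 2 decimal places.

0.69

|Parcel A| = 27, |Parcel A∩Parcel B| = 26.3077.
|Parcel A ∖ Parcel B| = |Parcel A| − |Parcel A∩Parcel B| = 27 − 26.3077 = 0.69.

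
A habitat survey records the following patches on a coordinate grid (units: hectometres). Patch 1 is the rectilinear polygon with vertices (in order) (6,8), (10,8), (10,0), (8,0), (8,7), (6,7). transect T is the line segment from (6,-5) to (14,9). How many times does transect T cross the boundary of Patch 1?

The segment meets the boundary at (10,2), (8.857,0).

2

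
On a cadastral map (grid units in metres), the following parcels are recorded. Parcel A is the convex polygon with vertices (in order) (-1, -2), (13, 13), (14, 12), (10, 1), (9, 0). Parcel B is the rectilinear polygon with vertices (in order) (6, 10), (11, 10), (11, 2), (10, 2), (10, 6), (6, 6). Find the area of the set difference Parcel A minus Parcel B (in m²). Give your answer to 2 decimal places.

58.89

|Parcel A| = 73, |Parcel A∩Parcel B| = 14.1098.
|Parcel A ∖ Parcel B| = |Parcel A| − |Parcel A∩Parcel B| = 73 − 14.1098 = 58.89.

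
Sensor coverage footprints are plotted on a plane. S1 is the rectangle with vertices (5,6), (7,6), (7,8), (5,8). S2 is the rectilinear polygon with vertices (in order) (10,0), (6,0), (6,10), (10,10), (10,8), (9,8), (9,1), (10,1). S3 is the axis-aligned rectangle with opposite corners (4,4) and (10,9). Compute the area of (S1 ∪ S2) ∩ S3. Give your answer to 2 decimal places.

|S1 ∪ S2| = 35.
|(S1 ∪ S2) ∩ S3| = 18.00.

18.00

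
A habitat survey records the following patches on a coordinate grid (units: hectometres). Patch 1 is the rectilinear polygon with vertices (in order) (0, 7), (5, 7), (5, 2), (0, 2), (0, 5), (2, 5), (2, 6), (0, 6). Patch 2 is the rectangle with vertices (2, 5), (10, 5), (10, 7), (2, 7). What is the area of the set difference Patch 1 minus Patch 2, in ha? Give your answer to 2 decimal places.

|Patch 1| = 23, |Patch 1∩Patch 2| = 6.
|Patch 1 ∖ Patch 2| = |Patch 1| − |Patch 1∩Patch 2| = 23 − 6 = 17.00.

17.00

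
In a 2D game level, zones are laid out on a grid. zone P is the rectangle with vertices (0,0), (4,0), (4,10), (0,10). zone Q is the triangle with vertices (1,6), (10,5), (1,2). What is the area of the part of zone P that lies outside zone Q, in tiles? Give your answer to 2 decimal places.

|zone P| = 40, |zone P∩zone Q| = 10.
|zone P ∖ zone Q| = |zone P| − |zone P∩zone Q| = 40 − 10 = 30.00.

30.00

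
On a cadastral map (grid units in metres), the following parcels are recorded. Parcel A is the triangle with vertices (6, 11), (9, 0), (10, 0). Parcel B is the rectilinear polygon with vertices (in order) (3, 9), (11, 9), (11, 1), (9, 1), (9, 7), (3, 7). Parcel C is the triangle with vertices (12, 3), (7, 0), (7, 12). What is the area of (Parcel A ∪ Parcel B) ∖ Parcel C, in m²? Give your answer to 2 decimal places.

15.67

|Parcel A ∪ Parcel B| = 32.3977.
|(Parcel A ∪ Parcel B) ∩ Parcel C| = 16.729.
|(Parcel A ∪ Parcel B) ∖ Parcel C| = 32.3977 − 16.729 = 15.67.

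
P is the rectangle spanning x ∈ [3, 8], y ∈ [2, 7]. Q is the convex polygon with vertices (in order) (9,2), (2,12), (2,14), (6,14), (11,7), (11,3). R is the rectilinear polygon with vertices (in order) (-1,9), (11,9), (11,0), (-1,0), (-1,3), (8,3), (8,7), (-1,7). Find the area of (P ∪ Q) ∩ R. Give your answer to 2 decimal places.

|P ∪ Q| = 75.0357.
|(P ∪ Q) ∩ R| = 29.26.

29.26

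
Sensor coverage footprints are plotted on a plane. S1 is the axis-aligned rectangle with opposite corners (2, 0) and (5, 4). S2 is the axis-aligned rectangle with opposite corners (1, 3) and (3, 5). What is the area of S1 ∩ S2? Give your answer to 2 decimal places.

|S1∩S2|: x∈[2,3], y∈[3,4] → 1·1 = 1.

1.00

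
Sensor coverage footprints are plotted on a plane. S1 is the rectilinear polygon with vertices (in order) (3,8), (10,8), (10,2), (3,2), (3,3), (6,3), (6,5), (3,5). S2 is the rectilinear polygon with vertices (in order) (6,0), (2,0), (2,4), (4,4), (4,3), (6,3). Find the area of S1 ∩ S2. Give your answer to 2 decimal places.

3.00

The intersection is the polygon with vertices (3,2), (3,3), (4,3), (6,3), (6,2).
By the shoelace formula its area is 3.00.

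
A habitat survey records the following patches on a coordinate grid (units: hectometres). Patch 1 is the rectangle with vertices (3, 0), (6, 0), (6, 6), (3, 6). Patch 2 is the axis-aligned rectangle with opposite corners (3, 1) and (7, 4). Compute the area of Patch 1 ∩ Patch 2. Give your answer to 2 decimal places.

|Patch 1∩Patch 2|: x∈[3,6], y∈[1,4] → 3·3 = 9.

9.00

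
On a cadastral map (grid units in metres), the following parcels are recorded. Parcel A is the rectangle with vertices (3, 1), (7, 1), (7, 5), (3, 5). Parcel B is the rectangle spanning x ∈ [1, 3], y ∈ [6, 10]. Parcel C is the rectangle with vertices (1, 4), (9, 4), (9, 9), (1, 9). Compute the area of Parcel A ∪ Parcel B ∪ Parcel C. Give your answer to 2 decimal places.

By inclusion–exclusion:
Individual areas: |Parcel A| = 16, |Parcel B| = 8, |Parcel C| = 40.
|Parcel A∩Parcel B| = 0 (no overlap).
|Parcel A∩Parcel C|: x∈[3,7], y∈[4,5] → 4·1 = 4.
|Parcel B∩Parcel C|: x∈[1,3], y∈[6,9] → 2·3 = 6.
|Parcel A∩Parcel B∩Parcel C| = 0.
|Parcel A ∪ Parcel B ∪ Parcel C| = 64 − 10 + 0 = 54.00.

54.00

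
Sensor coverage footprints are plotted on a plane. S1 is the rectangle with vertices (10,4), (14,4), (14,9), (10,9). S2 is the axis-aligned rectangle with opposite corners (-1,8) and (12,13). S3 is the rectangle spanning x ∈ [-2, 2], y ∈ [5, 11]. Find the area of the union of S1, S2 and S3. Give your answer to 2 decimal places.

98.00

By inclusion–exclusion:
Individual areas: |S1| = 20, |S2| = 65, |S3| = 24.
|S1∩S2|: x∈[10,12], y∈[8,9] → 2·1 = 2.
|S1∩S3| = 0 (no overlap).
|S2∩S3|: x∈[-1,2], y∈[8,11] → 3·3 = 9.
|S1∩S2∩S3| = 0.
|S1 ∪ S2 ∪ S3| = 109 − 11 + 0 = 98.00.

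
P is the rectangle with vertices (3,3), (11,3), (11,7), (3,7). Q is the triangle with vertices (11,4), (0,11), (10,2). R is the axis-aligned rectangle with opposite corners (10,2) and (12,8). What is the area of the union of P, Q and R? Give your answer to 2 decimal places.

By inclusion–exclusion:
Individual areas: |P| = 32, |Q| = 14.5, |R| = 12.
|P∩Q| = 10.0119.
|P∩R|: x∈[10,11], y∈[3,7] → 1·4 = 4.
|Q∩R| = 1.3182.
|P∩Q∩R| = 1.0682.
|P ∪ Q ∪ R| = 58.5 − 15.3301 + 1.0682 = 44.24.

44.24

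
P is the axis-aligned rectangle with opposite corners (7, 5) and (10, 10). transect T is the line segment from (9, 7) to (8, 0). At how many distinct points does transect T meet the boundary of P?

The segment meets the boundary at (8.714,5).

1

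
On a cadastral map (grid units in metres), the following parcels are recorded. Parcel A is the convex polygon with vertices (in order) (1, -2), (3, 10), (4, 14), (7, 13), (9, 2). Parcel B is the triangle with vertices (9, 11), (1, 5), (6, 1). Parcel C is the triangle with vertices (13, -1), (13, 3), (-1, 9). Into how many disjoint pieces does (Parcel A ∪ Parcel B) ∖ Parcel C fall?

(Parcel A ∪ Parcel B) ∖ Parcel C splits into 2 disjoint pieces (area 31.9642, area 34.6945).

2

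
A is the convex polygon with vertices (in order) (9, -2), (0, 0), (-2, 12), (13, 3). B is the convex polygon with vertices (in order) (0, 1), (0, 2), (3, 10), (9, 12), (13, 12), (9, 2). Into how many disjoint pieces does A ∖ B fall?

1

A ∖ B is a single connected region.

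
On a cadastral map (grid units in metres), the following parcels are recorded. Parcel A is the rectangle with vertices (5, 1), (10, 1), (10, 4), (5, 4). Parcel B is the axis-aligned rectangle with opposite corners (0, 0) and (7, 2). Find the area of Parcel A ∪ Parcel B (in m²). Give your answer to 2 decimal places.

27.00

By inclusion–exclusion:
Individual areas: |Parcel A| = 15, |Parcel B| = 14.
|Parcel A∩Parcel B|: x∈[5,7], y∈[1,2] → 2·1 = 2.
|Parcel A ∪ Parcel B| = 29 − 2 = 27.00.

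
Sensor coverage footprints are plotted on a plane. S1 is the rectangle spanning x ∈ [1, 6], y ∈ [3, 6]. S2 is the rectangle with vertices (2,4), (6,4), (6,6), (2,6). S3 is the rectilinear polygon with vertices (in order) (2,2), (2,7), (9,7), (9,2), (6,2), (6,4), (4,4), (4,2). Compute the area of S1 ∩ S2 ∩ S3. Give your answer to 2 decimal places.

The intersection is the polygon with vertices (4,4), (2,4), (2,6), (6,6), (6,4).
By the shoelace formula its area is 8.00.

8.00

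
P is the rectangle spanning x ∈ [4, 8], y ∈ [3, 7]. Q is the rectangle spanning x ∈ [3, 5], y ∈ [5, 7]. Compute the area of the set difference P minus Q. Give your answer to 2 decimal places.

14.00

|P∩Q|: x∈[4,5], y∈[5,7] → 1·2 = 2.
|P| = 16.
|P ∖ Q| = |P| − |P∩Q| = 16 − 2 = 14.00.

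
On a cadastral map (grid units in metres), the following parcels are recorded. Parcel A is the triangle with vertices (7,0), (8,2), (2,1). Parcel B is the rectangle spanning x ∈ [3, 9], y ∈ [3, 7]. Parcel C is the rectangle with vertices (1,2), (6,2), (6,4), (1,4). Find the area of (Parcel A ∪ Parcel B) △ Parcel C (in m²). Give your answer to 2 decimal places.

|Parcel A ∪ Parcel B| = 29.5.
|(Parcel A ∪ Parcel B) ∩ Parcel C| = 3.
|(Parcel A ∪ Parcel B) △ Parcel C| = 29.5 + 10 − 6 = 33.50.

33.50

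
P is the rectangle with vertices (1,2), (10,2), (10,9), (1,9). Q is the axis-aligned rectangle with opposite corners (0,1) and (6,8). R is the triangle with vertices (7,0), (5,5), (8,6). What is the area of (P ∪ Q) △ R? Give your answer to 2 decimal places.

68.77

|P ∪ Q| = 75.
|(P ∪ Q) ∩ R| = 7.3667.
|(P ∪ Q) △ R| = 75 + 8.5 − 14.7333 = 68.77.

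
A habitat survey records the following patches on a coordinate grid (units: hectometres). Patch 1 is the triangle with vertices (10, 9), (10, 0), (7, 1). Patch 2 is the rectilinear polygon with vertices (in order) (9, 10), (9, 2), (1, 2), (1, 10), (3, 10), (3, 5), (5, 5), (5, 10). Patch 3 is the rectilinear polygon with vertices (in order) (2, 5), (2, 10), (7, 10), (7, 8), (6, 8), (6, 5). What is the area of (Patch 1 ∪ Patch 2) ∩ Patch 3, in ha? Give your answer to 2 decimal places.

|Patch 1 ∪ Patch 2| = 63.9792.
|(Patch 1 ∪ Patch 2) ∩ Patch 3| = 12.00.

12.00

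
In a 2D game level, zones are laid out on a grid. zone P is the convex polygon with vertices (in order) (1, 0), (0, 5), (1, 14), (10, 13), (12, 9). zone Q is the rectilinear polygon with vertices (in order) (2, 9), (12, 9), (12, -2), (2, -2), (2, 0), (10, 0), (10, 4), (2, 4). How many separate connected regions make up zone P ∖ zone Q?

1

zone P ∖ zone Q is a single connected region.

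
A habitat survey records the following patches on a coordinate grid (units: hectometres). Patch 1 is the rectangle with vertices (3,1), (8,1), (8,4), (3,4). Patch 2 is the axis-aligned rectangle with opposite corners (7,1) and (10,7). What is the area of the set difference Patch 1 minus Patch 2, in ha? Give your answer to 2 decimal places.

12.00

|Patch 1∩Patch 2|: x∈[7,8], y∈[1,4] → 1·3 = 3.
|Patch 1| = 15.
|Patch 1 ∖ Patch 2| = |Patch 1| − |Patch 1∩Patch 2| = 15 − 3 = 12.00.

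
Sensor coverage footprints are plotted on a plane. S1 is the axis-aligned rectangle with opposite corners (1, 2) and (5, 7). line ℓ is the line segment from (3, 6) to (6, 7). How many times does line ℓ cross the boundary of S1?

The segment meets the boundary at (5,6.667).

1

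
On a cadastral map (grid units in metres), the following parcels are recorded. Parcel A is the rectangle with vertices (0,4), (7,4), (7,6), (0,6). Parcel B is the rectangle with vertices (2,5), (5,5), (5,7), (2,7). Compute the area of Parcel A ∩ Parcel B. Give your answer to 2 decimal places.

3.00

|Parcel A∩Parcel B|: x∈[2,5], y∈[5,6] → 3·1 = 3.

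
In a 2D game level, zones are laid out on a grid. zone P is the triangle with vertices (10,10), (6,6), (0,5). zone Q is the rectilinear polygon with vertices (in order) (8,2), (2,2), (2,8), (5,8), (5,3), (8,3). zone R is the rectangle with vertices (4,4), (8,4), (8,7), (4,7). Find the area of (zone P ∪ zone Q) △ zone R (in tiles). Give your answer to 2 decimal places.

30.33

|zone P ∪ zone Q| = 27.5.
|(zone P ∪ zone Q) ∩ zone R| = 4.5833.
|(zone P ∪ zone Q) △ zone R| = 27.5 + 12 − 9.1667 = 30.33.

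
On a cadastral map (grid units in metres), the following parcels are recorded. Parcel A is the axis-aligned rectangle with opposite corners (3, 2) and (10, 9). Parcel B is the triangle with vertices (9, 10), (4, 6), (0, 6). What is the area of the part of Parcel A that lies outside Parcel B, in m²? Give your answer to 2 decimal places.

|Parcel A| = 49, |Parcel A∩Parcel B| = 5.5.
|Parcel A ∖ Parcel B| = |Parcel A| − |Parcel A∩Parcel B| = 49 − 5.5 = 43.50.

43.50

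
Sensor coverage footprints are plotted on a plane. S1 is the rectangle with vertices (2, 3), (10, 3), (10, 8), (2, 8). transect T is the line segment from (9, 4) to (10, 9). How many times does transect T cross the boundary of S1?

1

The segment meets the boundary at (9.8,8).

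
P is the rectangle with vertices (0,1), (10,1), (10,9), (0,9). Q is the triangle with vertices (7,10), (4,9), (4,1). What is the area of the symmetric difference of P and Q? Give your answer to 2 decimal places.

|P| = 80, |Q| = 12, |P∩Q| = 10.6667.
|P △ Q| = |P| + |Q| − 2·|P∩Q| = 80 + 12 − 21.3333 = 70.67.

70.67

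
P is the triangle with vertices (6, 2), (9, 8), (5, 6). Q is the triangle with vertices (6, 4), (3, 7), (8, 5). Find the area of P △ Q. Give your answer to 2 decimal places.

|P| = 9, |Q| = 4.5, |P∩Q| = 2.9861.
|P △ Q| = |P| + |Q| − 2·|P∩Q| = 9 + 4.5 − 5.9722 = 7.53.

7.53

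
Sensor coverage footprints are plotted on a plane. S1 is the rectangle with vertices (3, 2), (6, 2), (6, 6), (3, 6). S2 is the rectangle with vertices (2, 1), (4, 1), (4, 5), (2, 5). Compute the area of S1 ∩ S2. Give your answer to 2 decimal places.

3.00

|S1∩S2|: x∈[3,4], y∈[2,5] → 1·3 = 3.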